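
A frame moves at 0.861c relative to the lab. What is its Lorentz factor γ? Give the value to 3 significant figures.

γ = 1/√(1 − β²) = 1/√(1 − 0.861²) = 1/√(0.25868) = 1.97

γ ≈ 1.97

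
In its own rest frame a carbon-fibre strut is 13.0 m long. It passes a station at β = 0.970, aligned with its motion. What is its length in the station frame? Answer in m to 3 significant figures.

γ = 1/√(1 − 0.970²) = 4.1135
Length contraction: L = L₀/γ = 13.0/4.1135 = 3.16 m

L ≈ 3.16 m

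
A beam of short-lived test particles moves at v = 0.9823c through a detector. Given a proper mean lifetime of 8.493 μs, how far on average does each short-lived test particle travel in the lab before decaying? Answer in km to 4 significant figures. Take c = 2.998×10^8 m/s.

γ = 1/√(1 − 0.9823²) = 5.33862
Dilated lifetime: Δt = γτ₀ = 5.33862 × 8.493 μs = 45.3409 μs
d = vΔt = 0.9823c × 45.3409 μs = 2.94494×10^8 m/s × 4.53409×10^-5 s = 13.35 km

d ≈ 13.35 km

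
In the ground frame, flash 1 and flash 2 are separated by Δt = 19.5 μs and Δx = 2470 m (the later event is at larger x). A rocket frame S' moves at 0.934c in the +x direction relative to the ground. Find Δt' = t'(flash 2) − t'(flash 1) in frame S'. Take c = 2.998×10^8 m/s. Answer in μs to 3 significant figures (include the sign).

γ = 1/√(1 − 0.934²) = 2.7990
Δt' = γ(Δt − vΔx/c²) = 2.7990 × (19.5 μs − 0.934×2470 m / (2.998×10^8 m/s))
= 2.7990 × (11.805 μs) = 33.0 μs

Δt' ≈ 33.0 μs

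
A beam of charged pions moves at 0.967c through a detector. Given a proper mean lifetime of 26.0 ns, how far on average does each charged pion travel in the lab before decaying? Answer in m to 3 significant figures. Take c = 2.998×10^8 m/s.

γ = 1/√(1 − 0.967²) = 3.9250
Dilated lifetime: Δt = γτ₀ = 3.9250 × 26.0 ns = 102.05 ns
d = vΔt = 0.967c × 102.05 ns = 2.8991×10^8 m/s × 1.0205×10^-7 s = 29.6 m

d ≈ 29.6 m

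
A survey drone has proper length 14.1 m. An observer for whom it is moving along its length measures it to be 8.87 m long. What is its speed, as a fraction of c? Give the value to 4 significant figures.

γ = L₀/L = 14.1/8.87 = 1.58963
β = √(1 − 1/γ²) = 0.7773

β ≈ 0.7773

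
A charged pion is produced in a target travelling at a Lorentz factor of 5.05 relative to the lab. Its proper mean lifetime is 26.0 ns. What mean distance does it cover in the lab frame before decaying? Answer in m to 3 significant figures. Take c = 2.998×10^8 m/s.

d ≈ 38.6 m

β = √(1 − 1/γ²) = √(1 − 1/5.05²) = 0.98020
Dilated lifetime: Δt = γτ₀ = 5.05 × 26.0 ns = 131.30 ns
d = vΔt = 0.98020c × 131.30 ns = 2.9386×10^8 m/s × 1.3130×10^-7 s = 38.6 m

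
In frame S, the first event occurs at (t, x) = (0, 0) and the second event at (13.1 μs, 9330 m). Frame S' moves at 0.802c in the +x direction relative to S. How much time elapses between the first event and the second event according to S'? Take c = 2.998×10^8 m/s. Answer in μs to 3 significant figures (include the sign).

Δt' ≈ -19.9 μs

γ = 1/√(1 − 0.802²) = 1.6741
Δt' = γ(Δt − vΔx/c²) = 1.6741 × (13.1 μs − 0.802×9330 m / (2.998×10^8 m/s))
= 1.6741 × (-11.859 μs) = -19.9 μs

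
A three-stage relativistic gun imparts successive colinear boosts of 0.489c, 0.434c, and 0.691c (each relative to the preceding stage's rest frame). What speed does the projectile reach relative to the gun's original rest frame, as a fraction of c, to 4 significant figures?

Compose boost 2: (0.434 + 0.489)/(1 + 0.434×0.489) = 0.9230/1.21223 = 0.761409
Compose boost 3: (0.691 + 0.761409)/(1 + 0.691×0.761409) = 1.45241/1.52613 = 0.9517

u ≈ 0.9517c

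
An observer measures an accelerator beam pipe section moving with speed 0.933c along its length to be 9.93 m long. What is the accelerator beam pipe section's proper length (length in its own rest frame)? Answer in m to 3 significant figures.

γ = 1/√(1 − 0.933²) = 2.7787
L₀ = γL = 2.7787 × 9.93 = 27.6 m

L₀ ≈ 27.6 m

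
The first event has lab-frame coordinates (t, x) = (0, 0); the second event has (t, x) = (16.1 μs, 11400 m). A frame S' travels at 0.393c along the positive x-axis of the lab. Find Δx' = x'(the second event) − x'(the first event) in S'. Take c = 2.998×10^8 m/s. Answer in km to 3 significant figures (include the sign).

Δx' ≈ 10.3 km

γ = 1/√(1 − 0.393²) = 1.0875
Δx' = γ(Δx − vΔt) = 1.0875 × (11400 m − 0.393×(2.998×10^8 m/s)×16.1×10^-6 s)
= 1.0875 × (9503.1 m) = 10.3 km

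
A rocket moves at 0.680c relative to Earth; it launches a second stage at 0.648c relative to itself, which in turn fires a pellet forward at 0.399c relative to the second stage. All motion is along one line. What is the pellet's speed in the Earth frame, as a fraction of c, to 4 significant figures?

u ≈ 0.9656c

Compose boost 2: (0.648 + 0.680)/(1 + 0.648×0.680) = 1.328/1.44064 = 0.921813
Compose boost 3: (0.399 + 0.921813)/(1 + 0.399×0.921813) = 1.32081/1.36780 = 0.9656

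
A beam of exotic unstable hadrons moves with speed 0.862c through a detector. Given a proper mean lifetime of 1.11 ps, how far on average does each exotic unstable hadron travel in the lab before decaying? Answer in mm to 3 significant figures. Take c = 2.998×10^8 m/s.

d ≈ 0.566 mm

γ = 1/√(1 − 0.862²) = 1.9727
Dilated lifetime: Δt = γτ₀ = 1.9727 × 1.11 ps = 2.1897 ps
d = vΔt = 0.862c × 2.1897 ps = 2.5843×10^8 m/s × 2.1897×10^-12 s = 0.566 mm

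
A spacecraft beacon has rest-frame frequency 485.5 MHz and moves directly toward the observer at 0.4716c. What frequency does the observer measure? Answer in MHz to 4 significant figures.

f_obs ≈ 810.2 MHz

Relativistic Doppler: f_obs = f_src √((1+β)/(1−β))
= 485.5 × √(1.47160/0.528400) = 485.5 × 1.66884 = 810.2 MHz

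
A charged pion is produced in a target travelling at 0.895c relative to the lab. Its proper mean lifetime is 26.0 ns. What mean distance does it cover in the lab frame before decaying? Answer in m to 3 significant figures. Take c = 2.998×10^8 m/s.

γ = 1/√(1 − 0.895²) = 2.2418
Dilated lifetime: Δt = γτ₀ = 2.2418 × 26.0 ns = 58.287 ns
d = vΔt = 0.895c × 58.287 ns = 2.6832×10^8 m/s × 5.8287×10^-8 s = 15.6 m

d ≈ 15.6 m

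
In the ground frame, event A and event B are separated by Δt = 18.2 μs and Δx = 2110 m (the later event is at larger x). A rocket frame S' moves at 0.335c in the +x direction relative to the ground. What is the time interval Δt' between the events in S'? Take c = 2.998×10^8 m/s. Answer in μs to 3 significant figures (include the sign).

Δt' ≈ 16.8 μs

γ = 1/√(1 − 0.335²) = 1.0613
Δt' = γ(Δt − vΔx/c²) = 1.0613 × (18.2 μs − 0.335×2110 m / (2.998×10^8 m/s))
= 1.0613 × (15.842 μs) = 16.8 μs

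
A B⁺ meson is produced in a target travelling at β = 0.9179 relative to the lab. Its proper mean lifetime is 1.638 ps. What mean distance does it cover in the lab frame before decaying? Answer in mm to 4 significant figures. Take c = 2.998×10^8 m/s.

d ≈ 1.136 mm

γ = 1/√(1 − 0.9179²) = 2.52009
Dilated lifetime: Δt = γτ₀ = 2.52009 × 1.638 ps = 4.12790 ps
d = vΔt = 0.9179c × 4.12790 ps = 2.75186×10^8 m/s × 4.12790×10^-12 s = 1.136 mm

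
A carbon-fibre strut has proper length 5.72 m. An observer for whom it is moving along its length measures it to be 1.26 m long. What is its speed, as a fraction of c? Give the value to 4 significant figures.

γ = L₀/L = 5.72/1.26 = 4.53968
β = √(1 − 1/γ²) = 0.9754

β ≈ 0.9754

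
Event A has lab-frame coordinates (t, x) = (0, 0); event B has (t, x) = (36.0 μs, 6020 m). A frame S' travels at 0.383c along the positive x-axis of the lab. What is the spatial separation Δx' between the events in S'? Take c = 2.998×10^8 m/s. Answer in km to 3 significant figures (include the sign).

γ = 1/√(1 − 0.383²) = 1.0825
Δx' = γ(Δx − vΔt) = 1.0825 × (6020 m − 0.383×(2.998×10^8 m/s)×36.0×10^-6 s)
= 1.0825 × (1886.4 m) = 2.04 km

Δx' ≈ 2.04 km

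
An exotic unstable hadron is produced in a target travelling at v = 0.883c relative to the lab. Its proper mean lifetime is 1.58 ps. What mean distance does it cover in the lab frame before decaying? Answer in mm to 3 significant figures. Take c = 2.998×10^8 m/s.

γ = 1/√(1 − 0.883²) = 2.1305
Dilated lifetime: Δt = γτ₀ = 2.1305 × 1.58 ps = 3.3662 ps
d = vΔt = 0.883c × 3.3662 ps = 2.6472×10^8 m/s × 3.3662×10^-12 s = 0.891 mm

d ≈ 0.891 mm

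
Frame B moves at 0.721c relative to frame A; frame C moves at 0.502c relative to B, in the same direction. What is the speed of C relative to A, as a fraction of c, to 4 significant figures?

Compose boost 2: (0.502 + 0.721)/(1 + 0.502×0.721) = 1.223/1.36194 = 0.8980

u ≈ 0.8980c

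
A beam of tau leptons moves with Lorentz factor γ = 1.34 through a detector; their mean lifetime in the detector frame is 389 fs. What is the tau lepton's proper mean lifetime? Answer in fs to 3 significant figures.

τ₀ ≈ 290 fs

γ = 1.34 (given)
Proper time: τ₀ = Δt/γ = 389/1.34 = 290 fs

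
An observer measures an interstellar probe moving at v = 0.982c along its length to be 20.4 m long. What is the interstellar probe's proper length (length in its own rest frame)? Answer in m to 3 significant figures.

γ = 1/√(1 − 0.982²) = 5.2943
L₀ = γL = 5.2943 × 20.4 = 108 m

L₀ ≈ 108 m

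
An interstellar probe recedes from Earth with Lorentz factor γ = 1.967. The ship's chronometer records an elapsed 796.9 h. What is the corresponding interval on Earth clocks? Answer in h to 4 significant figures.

γ = 1.967 (given)
Time dilation: Δt = γτ₀ = 1.967 × 796.9 h = 1568 h

Δt ≈ 1568 h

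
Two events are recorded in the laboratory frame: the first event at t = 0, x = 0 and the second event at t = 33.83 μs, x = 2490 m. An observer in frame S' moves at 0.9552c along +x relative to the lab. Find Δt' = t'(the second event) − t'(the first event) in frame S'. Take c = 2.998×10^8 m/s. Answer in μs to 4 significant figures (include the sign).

γ = 1/√(1 − 0.9552²) = 3.37882
Δt' = γ(Δt − vΔx/c²) = 3.37882 × (33.83 μs − 0.9552×2490 m / (2.998×10^8 m/s))
= 3.37882 × (25.8966 μs) = 87.50 μs

Δt' ≈ 87.50 μs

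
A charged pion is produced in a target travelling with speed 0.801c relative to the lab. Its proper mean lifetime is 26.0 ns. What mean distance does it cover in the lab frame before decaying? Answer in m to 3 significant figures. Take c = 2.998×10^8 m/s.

d ≈ 10.4 m

γ = 1/√(1 − 0.801²) = 1.6704
Dilated lifetime: Δt = γτ₀ = 1.6704 × 26.0 ns = 43.430 ns
d = vΔt = 0.801c × 43.430 ns = 2.4014×10^8 m/s × 4.3430×10^-8 s = 10.4 m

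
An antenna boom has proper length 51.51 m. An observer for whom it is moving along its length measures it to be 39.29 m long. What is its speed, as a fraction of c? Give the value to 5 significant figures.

γ = L₀/L = 51.51/39.29 = 1.311021
β = √(1 − 1/γ²) = 0.64668

β ≈ 0.64668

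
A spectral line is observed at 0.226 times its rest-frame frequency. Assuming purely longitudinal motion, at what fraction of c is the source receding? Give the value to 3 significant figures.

β ≈ 0.903

f_obs/f_src = √((1−β)/(1+β)) = 0.226  ⇒  (1−β)/(1+β) = 0.051076
β = |1 − D²|/(1 + D²) = |1 − 0.051076|/(1 + 0.051076) = 0.903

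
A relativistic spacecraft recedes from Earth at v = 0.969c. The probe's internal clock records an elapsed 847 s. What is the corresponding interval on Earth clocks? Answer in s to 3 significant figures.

Δt ≈ 3430 s

γ = 1/√(1 − 0.969²) = 4.0476
Time dilation: Δt = γτ₀ = 4.0476 × 847 s = 3430 s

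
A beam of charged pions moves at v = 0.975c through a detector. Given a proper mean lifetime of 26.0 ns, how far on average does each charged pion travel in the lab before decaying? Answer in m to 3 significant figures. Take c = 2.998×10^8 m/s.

γ = 1/√(1 − 0.975²) = 4.5004
Dilated lifetime: Δt = γτ₀ = 4.5004 × 26.0 ns = 117.01 ns
d = vΔt = 0.975c × 117.01 ns = 2.9230×10^8 m/s × 1.1701×10^-7 s = 34.2 m

d ≈ 34.2 m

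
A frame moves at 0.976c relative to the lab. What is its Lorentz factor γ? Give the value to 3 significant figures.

γ ≈ 4.59

γ = 1/√(1 − β²) = 1/√(1 − 0.976²) = 1/√(0.047424) = 4.59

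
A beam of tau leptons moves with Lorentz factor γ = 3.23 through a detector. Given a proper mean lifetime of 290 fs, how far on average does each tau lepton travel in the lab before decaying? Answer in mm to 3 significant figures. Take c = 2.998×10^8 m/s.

β = √(1 − 1/γ²) = √(1 − 1/3.23²) = 0.95087
Dilated lifetime: Δt = γτ₀ = 3.23 × 290 fs = 936.70 fs
d = vΔt = 0.95087c × 936.70 fs = 2.8507×10^8 m/s × 9.3670×10^-13 s = 0.267 mm

d ≈ 0.267 mm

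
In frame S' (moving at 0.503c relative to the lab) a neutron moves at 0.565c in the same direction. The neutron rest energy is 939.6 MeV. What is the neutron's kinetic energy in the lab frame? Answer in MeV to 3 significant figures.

K ≈ 752 MeV

u_lab = (0.565 + 0.503)/(1 + 0.565×0.503) = 0.831649
γ = 1/√(1 − 0.831649²) = 1.8008
K = (γ − 1)m₀c² = (1.8008 − 1) × 939.6 = 0.80082 × 939.6 = 752 MeV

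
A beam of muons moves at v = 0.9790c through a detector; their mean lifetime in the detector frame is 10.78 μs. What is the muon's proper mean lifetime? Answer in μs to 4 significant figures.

τ₀ ≈ 2.198 μs

γ = 1/√(1 − 0.9790²) = 4.90532
Proper time: τ₀ = Δt/γ = 10.78/4.90532 = 2.198 μs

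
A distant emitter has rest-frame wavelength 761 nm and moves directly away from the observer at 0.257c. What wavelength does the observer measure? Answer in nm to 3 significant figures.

Relativistic Doppler: λ_obs = λ_src √((1+β)/(1−β))
= 761 × √(1.2570/0.74300) = 761 × 1.3007 = 990 nm

λ_obs ≈ 990 nm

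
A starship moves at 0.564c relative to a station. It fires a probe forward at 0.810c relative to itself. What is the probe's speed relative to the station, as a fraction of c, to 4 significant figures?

u ≈ 0.9431c

Relativistic velocity addition: u = (u' + v)/(1 + u'v/c²)
= (0.810 + 0.564)/(1 + 0.810×0.564) = 1.374/1.45684 = 0.9431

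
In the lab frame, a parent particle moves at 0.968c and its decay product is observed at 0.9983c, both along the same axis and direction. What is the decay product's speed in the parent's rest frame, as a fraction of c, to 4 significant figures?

Inverse velocity addition: u' = (u − v)/(1 − uv/c²)
= (0.9983 − 0.968)/(1 − 0.9983×0.968) = 0.03030/0.0336456 = 0.9006

u' ≈ 0.9006c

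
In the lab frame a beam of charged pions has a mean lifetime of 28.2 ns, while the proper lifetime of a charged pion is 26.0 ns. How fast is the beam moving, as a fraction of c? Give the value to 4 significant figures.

β ≈ 0.3872

γ = Δt/τ₀ = 28.2/26.0 = 1.08462
β = √(1 − 1/γ²) = √(1 − 1/1.08462²) = 0.3872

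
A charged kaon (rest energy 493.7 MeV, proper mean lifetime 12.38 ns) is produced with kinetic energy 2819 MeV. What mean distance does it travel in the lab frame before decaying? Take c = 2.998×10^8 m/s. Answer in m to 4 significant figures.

γ = 1 + K/(m₀c²) = 1 + 2819/493.7 = 6.70995
β = √(1 − 1/γ²) = 0.988832
Dilated lifetime: γτ₀ = 6.70995 × 12.38 ns = 83.0691 ns
d = βc·γτ₀ = 0.988832 × (2.998×10^8 m/s) × 8.30691×10^-8 s = 24.63 m

d ≈ 24.63 m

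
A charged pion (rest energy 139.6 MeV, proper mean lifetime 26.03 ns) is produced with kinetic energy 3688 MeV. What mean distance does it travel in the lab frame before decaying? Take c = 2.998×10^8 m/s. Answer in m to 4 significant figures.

d ≈ 213.8 m

γ = 1 + K/(m₀c²) = 1 + 3688/139.6 = 27.4183
β = √(1 − 1/γ²) = 0.999335
Dilated lifetime: γτ₀ = 27.4183 × 26.03 ns = 713.699 ns
d = βc·γτ₀ = 0.999335 × (2.998×10^8 m/s) × 7.13699×10^-7 s = 213.8 m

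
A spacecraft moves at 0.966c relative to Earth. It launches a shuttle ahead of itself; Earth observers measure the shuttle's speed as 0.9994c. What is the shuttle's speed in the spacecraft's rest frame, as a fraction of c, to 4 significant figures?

Inverse velocity addition: u' = (u − v)/(1 − uv/c²)
= (0.9994 − 0.966)/(1 − 0.9994×0.966) = 0.03340/0.0345796 = 0.9659

u' ≈ 0.9659c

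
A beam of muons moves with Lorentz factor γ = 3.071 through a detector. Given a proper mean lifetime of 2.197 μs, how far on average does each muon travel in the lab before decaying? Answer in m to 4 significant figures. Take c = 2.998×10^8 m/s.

β = √(1 − 1/γ²) = √(1 − 1/3.071²) = 0.945498
Dilated lifetime: Δt = γτ₀ = 3.071 × 2.197 μs = 6.74699 μs
d = vΔt = 0.945498c × 6.74699 μs = 2.83460×10^8 m/s × 6.74699×10^-6 s = 1913 m

d ≈ 1913 m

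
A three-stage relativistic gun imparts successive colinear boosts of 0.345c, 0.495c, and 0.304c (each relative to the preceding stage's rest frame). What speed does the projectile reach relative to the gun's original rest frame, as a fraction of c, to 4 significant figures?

u ≈ 0.8386c

Compose boost 2: (0.495 + 0.345)/(1 + 0.495×0.345) = 0.8400/1.17077 = 0.717473
Compose boost 3: (0.304 + 0.717473)/(1 + 0.304×0.717473) = 1.02147/1.21811 = 0.8386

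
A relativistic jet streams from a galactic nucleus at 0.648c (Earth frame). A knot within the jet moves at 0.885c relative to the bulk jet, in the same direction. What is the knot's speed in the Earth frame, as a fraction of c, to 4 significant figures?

Relativistic velocity addition: u = (u' + v)/(1 + u'v/c²)
= (0.885 + 0.648)/(1 + 0.885×0.648) = 1.533/1.57348 = 0.9743

u ≈ 0.9743c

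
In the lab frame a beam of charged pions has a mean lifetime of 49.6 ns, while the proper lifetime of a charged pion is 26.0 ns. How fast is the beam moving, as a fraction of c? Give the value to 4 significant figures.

γ = Δt/τ₀ = 49.6/26.0 = 1.90769
β = √(1 − 1/γ²) = √(1 − 1/1.90769²) = 0.8516

β ≈ 0.8516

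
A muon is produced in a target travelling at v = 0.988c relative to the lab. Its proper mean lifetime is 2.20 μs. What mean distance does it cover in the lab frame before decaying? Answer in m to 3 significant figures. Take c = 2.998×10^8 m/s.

γ = 1/√(1 − 0.988²) = 6.4744
Dilated lifetime: Δt = γτ₀ = 6.4744 × 2.20 μs = 14.244 μs
d = vΔt = 0.988c × 14.244 μs = 2.9620×10^8 m/s × 1.4244×10^-5 s = 4220 m

d ≈ 4220 m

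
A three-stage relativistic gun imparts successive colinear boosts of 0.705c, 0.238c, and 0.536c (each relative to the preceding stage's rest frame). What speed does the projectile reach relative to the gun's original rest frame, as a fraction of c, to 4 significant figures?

Compose boost 2: (0.238 + 0.705)/(1 + 0.238×0.705) = 0.9430/1.16779 = 0.807508
Compose boost 3: (0.536 + 0.807508)/(1 + 0.536×0.807508) = 1.34351/1.43282 = 0.9377

u ≈ 0.9377c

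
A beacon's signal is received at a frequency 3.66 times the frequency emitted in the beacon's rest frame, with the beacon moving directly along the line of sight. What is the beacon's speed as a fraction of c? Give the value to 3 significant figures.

β ≈ 0.861

f_obs/f_src = √((1+β)/(1−β)) = 3.66  ⇒  (1+β)/(1−β) = 13.396
β = |1 − D²|/(1 + D²) = |1 − 13.396|/(1 + 13.396) = 0.861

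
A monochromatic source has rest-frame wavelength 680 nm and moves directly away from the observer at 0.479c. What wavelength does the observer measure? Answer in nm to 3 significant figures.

Relativistic Doppler: λ_obs = λ_src √((1+β)/(1−β))
= 680 × √(1.4790/0.52100) = 680 × 1.6849 = 1150 nm

λ_obs ≈ 1150 nm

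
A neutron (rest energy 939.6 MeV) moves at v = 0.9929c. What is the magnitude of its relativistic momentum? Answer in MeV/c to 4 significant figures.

p ≈ 7843 MeV/c

γ = 1/√(1 − 0.9929²) = 8.40675
p = γβm₀c = 8.40675 × 0.9929 × 939.6 MeV/c = 7843 MeV/c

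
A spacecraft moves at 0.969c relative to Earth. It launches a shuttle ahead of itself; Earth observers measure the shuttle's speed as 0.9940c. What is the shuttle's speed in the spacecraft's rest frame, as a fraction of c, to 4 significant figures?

Inverse velocity addition: u' = (u − v)/(1 − uv/c²)
= (0.9940 − 0.969)/(1 − 0.9940×0.969) = 0.02500/0.0368140 = 0.6791

u' ≈ 0.6791c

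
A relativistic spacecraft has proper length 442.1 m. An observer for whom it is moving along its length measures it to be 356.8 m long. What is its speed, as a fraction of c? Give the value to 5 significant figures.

γ = L₀/L = 442.1/356.8 = 1.239070
β = √(1 − 1/γ²) = 0.59047

β ≈ 0.59047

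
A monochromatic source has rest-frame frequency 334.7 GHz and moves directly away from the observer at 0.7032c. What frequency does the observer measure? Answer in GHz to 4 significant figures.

Relativistic Doppler: f_obs = f_src √((1−β)/(1+β))
= 334.7 × √(0.296800/1.70320) = 334.7 × 0.417445 = 139.7 GHz

f_obs ≈ 139.7 GHz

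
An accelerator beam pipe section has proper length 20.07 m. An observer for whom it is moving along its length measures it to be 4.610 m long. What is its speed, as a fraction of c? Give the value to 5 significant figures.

β ≈ 0.97326

γ = L₀/L = 20.07/4.610 = 4.353579
β = √(1 − 1/γ²) = 0.97326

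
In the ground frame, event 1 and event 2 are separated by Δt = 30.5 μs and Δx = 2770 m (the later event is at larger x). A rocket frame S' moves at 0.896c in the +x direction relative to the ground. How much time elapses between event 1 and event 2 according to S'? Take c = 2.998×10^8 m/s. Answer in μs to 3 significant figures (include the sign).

γ = 1/√(1 − 0.896²) = 2.2520
Δt' = γ(Δt − vΔx/c²) = 2.2520 × (30.5 μs − 0.896×2770 m / (2.998×10^8 m/s))
= 2.2520 × (22.221 μs) = 50.0 μs

Δt' ≈ 50.0 μs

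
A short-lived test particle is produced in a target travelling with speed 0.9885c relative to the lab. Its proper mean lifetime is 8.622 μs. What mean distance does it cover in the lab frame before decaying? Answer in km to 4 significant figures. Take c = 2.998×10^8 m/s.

d ≈ 16.90 km

γ = 1/√(1 − 0.9885²) = 6.61284
Dilated lifetime: Δt = γτ₀ = 6.61284 × 8.622 μs = 57.0159 μs
d = vΔt = 0.9885c × 57.0159 μs = 2.96352×10^8 m/s × 5.70159×10^-5 s = 16.90 km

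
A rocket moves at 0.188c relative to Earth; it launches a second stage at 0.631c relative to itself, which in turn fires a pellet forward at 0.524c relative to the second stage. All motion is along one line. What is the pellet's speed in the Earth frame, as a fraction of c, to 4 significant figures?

u ≈ 0.9079c

Compose boost 2: (0.631 + 0.188)/(1 + 0.631×0.188) = 0.8190/1.11863 = 0.732147
Compose boost 3: (0.524 + 0.732147)/(1 + 0.524×0.732147) = 1.25615/1.38364 = 0.9079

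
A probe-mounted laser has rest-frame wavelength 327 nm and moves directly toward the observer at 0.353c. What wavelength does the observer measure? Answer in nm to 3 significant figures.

Relativistic Doppler: λ_obs = λ_src √((1−β)/(1+β))
= 327 × √(0.64700/1.3530) = 327 × 0.69152 = 226 nm

λ_obs ≈ 226 nm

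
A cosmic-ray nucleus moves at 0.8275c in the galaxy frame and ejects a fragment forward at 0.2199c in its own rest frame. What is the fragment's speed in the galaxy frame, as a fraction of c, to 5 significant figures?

Compose boost 2: (0.2199 + 0.8275)/(1 + 0.2199×0.8275) = 1.0474/1.181967 = 0.88615

u ≈ 0.88615c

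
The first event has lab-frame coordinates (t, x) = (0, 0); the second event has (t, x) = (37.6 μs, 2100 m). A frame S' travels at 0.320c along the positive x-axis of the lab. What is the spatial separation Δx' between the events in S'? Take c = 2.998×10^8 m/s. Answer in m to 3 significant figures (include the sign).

γ = 1/√(1 − 0.320²) = 1.0555
Δx' = γ(Δx − vΔt) = 1.0555 × (2100 m − 0.320×(2.998×10^8 m/s)×37.6×10^-6 s)
= 1.0555 × (-1507.2 m) = -1590 m

Δx' ≈ -1590 m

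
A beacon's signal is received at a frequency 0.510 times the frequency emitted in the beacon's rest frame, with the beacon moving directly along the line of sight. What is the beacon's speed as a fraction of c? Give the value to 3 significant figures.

β ≈ 0.587

f_obs/f_src = √((1−β)/(1+β)) = 0.510  ⇒  (1−β)/(1+β) = 0.26010
β = |1 − D²|/(1 + D²) = |1 − 0.26010|/(1 + 0.26010) = 0.587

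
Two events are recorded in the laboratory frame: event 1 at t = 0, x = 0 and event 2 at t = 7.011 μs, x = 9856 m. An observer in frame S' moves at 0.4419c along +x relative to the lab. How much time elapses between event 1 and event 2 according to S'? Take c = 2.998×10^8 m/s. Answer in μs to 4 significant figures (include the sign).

Δt' ≈ -8.379 μs

γ = 1/√(1 − 0.4419²) = 1.11475
Δt' = γ(Δt − vΔx/c²) = 1.11475 × (7.011 μs − 0.4419×9856 m / (2.998×10^8 m/s))
= 1.11475 × (-7.51657 μs) = -8.379 μs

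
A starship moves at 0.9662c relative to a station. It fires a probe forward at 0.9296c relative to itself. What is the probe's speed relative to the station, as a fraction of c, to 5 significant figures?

u ≈ 0.99875c

Relativistic velocity addition: u = (u' + v)/(1 + u'v/c²)
= (0.9296 + 0.9662)/(1 + 0.9296×0.9662) = 1.8958/1.898180 = 0.99875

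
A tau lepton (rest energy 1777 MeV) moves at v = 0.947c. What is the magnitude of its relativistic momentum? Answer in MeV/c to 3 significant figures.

p ≈ 5240 MeV/c

γ = 1/√(1 − 0.947²) = 3.1130
p = γβm₀c = 3.1130 × 0.947 × 1777 MeV/c = 5240 MeV/c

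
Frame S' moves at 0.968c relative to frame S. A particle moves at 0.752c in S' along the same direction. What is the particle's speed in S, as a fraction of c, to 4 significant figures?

Relativistic velocity addition: u = (u' + v)/(1 + u'v/c²)
= (0.752 + 0.968)/(1 + 0.752×0.968) = 1.720/1.72794 = 0.9954

u ≈ 0.9954c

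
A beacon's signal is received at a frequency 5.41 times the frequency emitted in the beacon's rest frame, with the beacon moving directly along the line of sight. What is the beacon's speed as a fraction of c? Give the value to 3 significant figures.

f_obs/f_src = √((1+β)/(1−β)) = 5.41  ⇒  (1+β)/(1−β) = 29.268
β = |1 − D²|/(1 + D²) = |1 − 29.268|/(1 + 29.268) = 0.934

β ≈ 0.934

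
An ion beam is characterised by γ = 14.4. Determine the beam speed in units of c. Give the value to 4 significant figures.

β = √(1 − 1/γ²) = √(1 − 1/14.4²) = √(0.995177) = 0.9976

β ≈ 0.9976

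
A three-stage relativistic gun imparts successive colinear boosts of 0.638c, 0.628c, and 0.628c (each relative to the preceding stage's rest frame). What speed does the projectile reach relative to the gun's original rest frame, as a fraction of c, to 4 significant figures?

u ≈ 0.9772c

Compose boost 2: (0.628 + 0.638)/(1 + 0.628×0.638) = 1.266/1.40066 = 0.903857
Compose boost 3: (0.628 + 0.903857)/(1 + 0.628×0.903857) = 1.53186/1.56762 = 0.9772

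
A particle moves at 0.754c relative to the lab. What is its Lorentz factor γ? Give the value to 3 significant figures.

γ ≈ 1.52

γ = 1/√(1 − β²) = 1/√(1 − 0.754²) = 1/√(0.43148) = 1.52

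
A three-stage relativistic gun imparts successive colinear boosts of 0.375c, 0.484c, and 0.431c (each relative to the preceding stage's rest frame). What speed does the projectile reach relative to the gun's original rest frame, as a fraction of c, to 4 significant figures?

Compose boost 2: (0.484 + 0.375)/(1 + 0.484×0.375) = 0.8590/1.18150 = 0.727042
Compose boost 3: (0.431 + 0.727042)/(1 + 0.431×0.727042) = 1.15804/1.31336 = 0.8817

u ≈ 0.8817c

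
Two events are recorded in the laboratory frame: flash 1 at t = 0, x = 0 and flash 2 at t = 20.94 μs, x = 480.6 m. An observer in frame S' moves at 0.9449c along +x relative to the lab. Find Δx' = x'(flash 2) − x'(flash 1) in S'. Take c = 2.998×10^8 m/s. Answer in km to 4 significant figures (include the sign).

Δx' ≈ -16.65 km

γ = 1/√(1 − 0.9449²) = 3.05475
Δx' = γ(Δx − vΔt) = 3.05475 × (480.6 m − 0.9449×(2.998×10^8 m/s)×20.94×10^-6 s)
= 3.05475 × (-5451.30 m) = -16.65 km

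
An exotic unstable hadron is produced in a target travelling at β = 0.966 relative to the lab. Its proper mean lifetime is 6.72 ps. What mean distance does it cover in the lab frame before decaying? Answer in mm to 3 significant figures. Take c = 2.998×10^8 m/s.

γ = 1/√(1 − 0.966²) = 3.8678
Dilated lifetime: Δt = γτ₀ = 3.8678 × 6.72 ps = 25.992 ps
d = vΔt = 0.966c × 25.992 ps = 2.8961×10^8 m/s × 2.5992×10^-11 s = 7.53 mm

d ≈ 7.53 mm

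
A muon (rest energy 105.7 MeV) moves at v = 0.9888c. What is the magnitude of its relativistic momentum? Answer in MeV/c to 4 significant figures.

γ = 1/√(1 − 0.9888²) = 6.70032
p = γβm₀c = 6.70032 × 0.9888 × 105.7 MeV/c = 700.3 MeV/c

p ≈ 700.3 MeV/c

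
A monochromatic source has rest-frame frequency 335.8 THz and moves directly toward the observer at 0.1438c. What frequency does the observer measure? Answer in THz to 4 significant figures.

Relativistic Doppler: f_obs = f_src √((1+β)/(1−β))
= 335.8 × √(1.14380/0.856200) = 335.8 × 1.15581 = 388.1 THz

f_obs ≈ 388.1 THz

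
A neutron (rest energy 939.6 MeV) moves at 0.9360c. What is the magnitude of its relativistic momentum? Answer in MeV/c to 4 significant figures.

γ = 1/√(1 − 0.9360²) = 2.84091
p = γβm₀c = 2.84091 × 0.9360 × 939.6 MeV/c = 2498 MeV/c

p ≈ 2498 MeV/c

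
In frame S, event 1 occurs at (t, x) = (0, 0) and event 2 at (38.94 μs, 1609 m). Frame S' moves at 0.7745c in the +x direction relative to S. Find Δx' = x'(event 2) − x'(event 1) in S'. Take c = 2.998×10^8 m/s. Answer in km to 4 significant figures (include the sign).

Δx' ≈ -11.75 km

γ = 1/√(1 − 0.7745²) = 1.58084
Δx' = γ(Δx − vΔt) = 1.58084 × (1609 m − 0.7745×(2.998×10^8 m/s)×38.94×10^-6 s)
= 1.58084 × (-7432.68 m) = -11.75 km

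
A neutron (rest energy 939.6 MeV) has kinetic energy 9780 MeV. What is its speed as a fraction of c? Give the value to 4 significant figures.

γ = 1 + K/(m₀c²) = 1 + 9780/939.6 = 11.4087
β = √(1 − 1/γ²) = 0.9962

β ≈ 0.9962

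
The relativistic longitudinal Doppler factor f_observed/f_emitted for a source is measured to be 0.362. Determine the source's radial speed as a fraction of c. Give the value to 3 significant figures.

f_obs/f_src = √((1−β)/(1+β)) = 0.362  ⇒  (1−β)/(1+β) = 0.13104
β = |1 − D²|/(1 + D²) = |1 − 0.13104|/(1 + 0.13104) = 0.768

β ≈ 0.768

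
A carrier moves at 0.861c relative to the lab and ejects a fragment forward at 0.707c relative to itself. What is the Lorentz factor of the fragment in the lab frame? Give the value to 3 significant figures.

u_lab = (0.707 + 0.861)/(1 + 0.707×0.861) = 1.568/1.60873 = 0.974684
γ = 1/√(1 − 0.974684²) = 4.47

γ ≈ 4.47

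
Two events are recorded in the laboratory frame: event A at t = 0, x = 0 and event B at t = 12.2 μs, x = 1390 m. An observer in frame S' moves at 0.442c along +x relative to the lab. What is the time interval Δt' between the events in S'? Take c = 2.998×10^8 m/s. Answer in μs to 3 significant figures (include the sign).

Δt' ≈ 11.3 μs

γ = 1/√(1 − 0.442²) = 1.1148
Δt' = γ(Δt − vΔx/c²) = 1.1148 × (12.2 μs − 0.442×1390 m / (2.998×10^8 m/s))
= 1.1148 × (10.151 μs) = 11.3 μs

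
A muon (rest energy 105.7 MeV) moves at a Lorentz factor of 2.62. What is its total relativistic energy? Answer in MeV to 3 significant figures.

E ≈ 277 MeV

γ = 2.62 (given)
E = γm₀c² = 2.62 × 105.7 MeV = 277 MeV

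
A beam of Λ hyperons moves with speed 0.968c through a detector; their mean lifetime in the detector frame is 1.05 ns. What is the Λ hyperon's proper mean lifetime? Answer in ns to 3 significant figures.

γ = 1/√(1 − 0.968²) = 3.9849
Proper time: τ₀ = Δt/γ = 1.05/3.9849 = 0.263 ns

τ₀ ≈ 0.263 ns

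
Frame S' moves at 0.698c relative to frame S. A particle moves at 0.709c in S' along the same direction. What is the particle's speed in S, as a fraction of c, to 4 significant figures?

u ≈ 0.9412c

Relativistic velocity addition: u = (u' + v)/(1 + u'v/c²)
= (0.709 + 0.698)/(1 + 0.709×0.698) = 1.407/1.49488 = 0.9412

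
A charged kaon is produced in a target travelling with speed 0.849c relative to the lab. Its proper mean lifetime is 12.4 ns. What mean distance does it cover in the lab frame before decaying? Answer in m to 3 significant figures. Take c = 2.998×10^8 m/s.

d ≈ 5.97 m

γ = 1/√(1 − 0.849²) = 1.8925
Dilated lifetime: Δt = γτ₀ = 1.8925 × 12.4 ns = 23.467 ns
d = vΔt = 0.849c × 23.467 ns = 2.5453×10^8 m/s × 2.3467×10^-8 s = 5.97 m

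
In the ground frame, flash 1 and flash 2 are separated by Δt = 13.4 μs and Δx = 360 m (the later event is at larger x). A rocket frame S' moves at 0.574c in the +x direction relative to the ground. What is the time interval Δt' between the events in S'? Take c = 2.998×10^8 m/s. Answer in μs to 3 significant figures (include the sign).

Δt' ≈ 15.5 μs

γ = 1/√(1 − 0.574²) = 1.2212
Δt' = γ(Δt − vΔx/c²) = 1.2212 × (13.4 μs − 0.574×360 m / (2.998×10^8 m/s))
= 1.2212 × (12.711 μs) = 15.5 μs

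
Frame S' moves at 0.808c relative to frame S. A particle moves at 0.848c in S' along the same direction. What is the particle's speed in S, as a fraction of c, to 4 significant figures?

u ≈ 0.9827c

Relativistic velocity addition: u = (u' + v)/(1 + u'v/c²)
= (0.848 + 0.808)/(1 + 0.848×0.808) = 1.656/1.68518 = 0.9827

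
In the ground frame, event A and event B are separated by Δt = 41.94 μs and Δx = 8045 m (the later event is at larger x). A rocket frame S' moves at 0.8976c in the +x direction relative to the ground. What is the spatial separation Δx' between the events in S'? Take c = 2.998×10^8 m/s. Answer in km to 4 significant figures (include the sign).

Δx' ≈ -7.353 km

γ = 1/√(1 − 0.8976²) = 2.26855
Δx' = γ(Δx − vΔt) = 2.26855 × (8045 m − 0.8976×(2.998×10^8 m/s)×41.94×10^-6 s)
= 2.26855 × (-3241.07 m) = -7.353 km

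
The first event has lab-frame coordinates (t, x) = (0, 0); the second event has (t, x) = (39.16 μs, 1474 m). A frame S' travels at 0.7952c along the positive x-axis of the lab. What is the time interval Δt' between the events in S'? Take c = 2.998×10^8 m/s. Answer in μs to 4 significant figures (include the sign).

Δt' ≈ 58.14 μs

γ = 1/√(1 − 0.7952²) = 1.64922
Δt' = γ(Δt − vΔx/c²) = 1.64922 × (39.16 μs − 0.7952×1474 m / (2.998×10^8 m/s))
= 1.64922 × (35.2503 μs) = 58.14 μs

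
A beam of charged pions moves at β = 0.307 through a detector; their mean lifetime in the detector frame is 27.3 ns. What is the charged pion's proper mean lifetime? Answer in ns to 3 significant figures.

τ₀ ≈ 26.0 ns

γ = 1/√(1 − 0.307²) = 1.0507
Proper time: τ₀ = Δt/γ = 27.3/1.0507 = 26.0 ns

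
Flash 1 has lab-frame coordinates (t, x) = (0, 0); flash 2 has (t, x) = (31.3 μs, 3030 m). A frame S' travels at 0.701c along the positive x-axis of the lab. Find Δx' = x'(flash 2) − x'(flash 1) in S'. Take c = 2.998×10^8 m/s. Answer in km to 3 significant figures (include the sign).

γ = 1/√(1 − 0.701²) = 1.4022
Δx' = γ(Δx − vΔt) = 1.4022 × (3030 m − 0.701×(2.998×10^8 m/s)×31.3×10^-6 s)
= 1.4022 × (-3548.0 m) = -4.98 km

Δx' ≈ -4.98 km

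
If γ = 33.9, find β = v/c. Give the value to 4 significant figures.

β = √(1 − 1/γ²) = √(1 − 1/33.9²) = √(0.999130) = 0.9996

β ≈ 0.9996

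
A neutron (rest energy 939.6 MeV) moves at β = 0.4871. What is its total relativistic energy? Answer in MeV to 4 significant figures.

E ≈ 1076 MeV

γ = 1/√(1 − 0.4871²) = 1.14502
E = γm₀c² = 1.14502 × 939.6 MeV = 1076 MeV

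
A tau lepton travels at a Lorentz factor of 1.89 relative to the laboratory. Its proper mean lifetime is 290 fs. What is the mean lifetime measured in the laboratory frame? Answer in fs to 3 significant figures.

γ = 1.89 (given)
Time dilation: Δt = γτ₀ = 1.89 × 290 fs = 548 fs

Δt ≈ 548 fs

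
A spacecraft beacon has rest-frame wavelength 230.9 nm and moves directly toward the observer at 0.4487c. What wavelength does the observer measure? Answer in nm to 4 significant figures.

Relativistic Doppler: λ_obs = λ_src √((1−β)/(1+β))
= 230.9 × √(0.551300/1.44870) = 230.9 × 0.616886 = 142.4 nm

λ_obs ≈ 142.4 nm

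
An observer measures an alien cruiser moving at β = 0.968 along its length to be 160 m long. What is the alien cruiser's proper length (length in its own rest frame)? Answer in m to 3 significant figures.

L₀ ≈ 638 m

γ = 1/√(1 − 0.968²) = 3.9849
L₀ = γL = 3.9849 × 160 = 638 m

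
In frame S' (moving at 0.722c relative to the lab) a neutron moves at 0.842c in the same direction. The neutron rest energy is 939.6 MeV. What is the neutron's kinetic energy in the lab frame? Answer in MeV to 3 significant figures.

u_lab = (0.842 + 0.722)/(1 + 0.842×0.722) = 0.972683
γ = 1/√(1 − 0.972683²) = 4.3078
K = (γ − 1)m₀c² = (4.3078 − 1) × 939.6 = 3.3078 × 939.6 = 3110 MeV

K ≈ 3110 MeV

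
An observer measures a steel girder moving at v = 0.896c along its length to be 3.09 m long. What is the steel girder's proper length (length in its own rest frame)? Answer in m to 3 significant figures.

L₀ ≈ 6.96 m

γ = 1/√(1 − 0.896²) = 2.2520
L₀ = γL = 2.2520 × 3.09 = 6.96 m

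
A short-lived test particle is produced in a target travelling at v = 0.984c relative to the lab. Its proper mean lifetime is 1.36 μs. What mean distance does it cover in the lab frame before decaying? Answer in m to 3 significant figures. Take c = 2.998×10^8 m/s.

γ = 1/√(1 − 0.984²) = 5.6127
Dilated lifetime: Δt = γτ₀ = 5.6127 × 1.36 μs = 7.6332 μs
d = vΔt = 0.984c × 7.6332 μs = 2.9500×10^8 m/s × 7.6332×10^-6 s = 2250 m

d ≈ 2250 m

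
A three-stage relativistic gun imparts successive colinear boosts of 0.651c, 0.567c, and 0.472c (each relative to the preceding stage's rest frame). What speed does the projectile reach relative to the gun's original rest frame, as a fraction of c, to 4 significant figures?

u ≈ 0.9590c

Compose boost 2: (0.567 + 0.651)/(1 + 0.567×0.651) = 1.218/1.36912 = 0.889624
Compose boost 3: (0.472 + 0.889624)/(1 + 0.472×0.889624) = 1.36162/1.41990 = 0.9590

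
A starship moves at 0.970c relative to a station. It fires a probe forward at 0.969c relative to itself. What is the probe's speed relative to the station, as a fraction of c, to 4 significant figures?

Relativistic velocity addition: u = (u' + v)/(1 + u'v/c²)
= (0.969 + 0.970)/(1 + 0.969×0.970) = 1.939/1.93993 = 0.9995

u ≈ 0.9995c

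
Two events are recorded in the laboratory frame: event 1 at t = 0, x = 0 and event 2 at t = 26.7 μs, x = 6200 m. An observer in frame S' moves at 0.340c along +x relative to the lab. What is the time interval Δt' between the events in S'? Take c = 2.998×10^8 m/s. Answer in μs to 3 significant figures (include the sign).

Δt' ≈ 20.9 μs

γ = 1/√(1 − 0.340²) = 1.0633
Δt' = γ(Δt − vΔx/c²) = 1.0633 × (26.7 μs − 0.340×6200 m / (2.998×10^8 m/s))
= 1.0633 × (19.669 μs) = 20.9 μs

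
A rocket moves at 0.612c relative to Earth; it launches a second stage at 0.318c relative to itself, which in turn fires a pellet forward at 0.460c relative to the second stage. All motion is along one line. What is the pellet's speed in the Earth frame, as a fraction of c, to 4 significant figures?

Compose boost 2: (0.318 + 0.612)/(1 + 0.318×0.612) = 0.9300/1.19462 = 0.778493
Compose boost 3: (0.460 + 0.778493)/(1 + 0.460×0.778493) = 1.23849/1.35811 = 0.9119

u ≈ 0.9119c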